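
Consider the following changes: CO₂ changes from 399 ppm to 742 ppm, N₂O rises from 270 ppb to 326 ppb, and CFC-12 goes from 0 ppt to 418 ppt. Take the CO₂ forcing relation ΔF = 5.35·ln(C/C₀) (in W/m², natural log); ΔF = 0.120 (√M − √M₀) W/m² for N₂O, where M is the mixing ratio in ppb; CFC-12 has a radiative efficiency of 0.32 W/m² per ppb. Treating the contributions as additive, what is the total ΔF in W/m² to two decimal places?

ΔF = 3.65 W/m²

CO₂: 5.35 × ln(742/399) = 5.35 × ln(1.85965) = 5.35 × 0.62039 = 3.3191 W/m².
N₂O: 0.120 × (√326 − √270) = 0.120 × (18.0555 − 16.4317) = 0.120 × 1.6238 = 0.1949 W/m².
CFC-12: Δ = 418 − 0 = 418 ppt = 0.418 ppb; ΔF = 0.32 × 0.418 = 0.1338 W/m².
Total ΔF = 3.3191 + 0.1949 + 0.1338 = 3.6478 W/m².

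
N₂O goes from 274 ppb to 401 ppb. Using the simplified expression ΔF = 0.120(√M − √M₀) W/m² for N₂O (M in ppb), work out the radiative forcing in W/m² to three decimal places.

N₂O: 0.120 × (√401 − √274) = 0.120 × (20.0250 − 16.5529) = 0.120 × 3.4721 = 0.4167 W/m².

ΔF = 0.417 W/m²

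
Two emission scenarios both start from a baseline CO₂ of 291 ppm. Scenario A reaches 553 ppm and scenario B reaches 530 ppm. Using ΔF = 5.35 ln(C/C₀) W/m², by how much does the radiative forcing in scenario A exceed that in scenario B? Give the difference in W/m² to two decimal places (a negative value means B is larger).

ΔF_A = 5.35 ln(553/291) = 5.35 × 0.64203 = 3.4349 W/m².
ΔF_B = 5.35 ln(530/291) = 5.35 × 0.59955 = 3.2076 W/m².
Difference: 3.4349 − 3.2076 = 0.2273 W/m².

ΔF_A − ΔF_B = 0.23 W/m²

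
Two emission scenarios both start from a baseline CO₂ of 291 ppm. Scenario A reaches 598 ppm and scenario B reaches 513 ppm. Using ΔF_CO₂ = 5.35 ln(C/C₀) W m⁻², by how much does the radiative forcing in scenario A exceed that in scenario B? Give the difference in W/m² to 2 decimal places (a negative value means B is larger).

ΔF_A − ΔF_B = 0.82 W/m²

ΔF_A = 5.35 ln(598/291) = 5.35 × 0.72027 = 3.8534 W/m².
ΔF_B = 5.35 ln(513/291) = 5.35 × 0.56695 = 3.0332 W/m².
Difference: 3.8534 − 3.0332 = 0.8202 W/m².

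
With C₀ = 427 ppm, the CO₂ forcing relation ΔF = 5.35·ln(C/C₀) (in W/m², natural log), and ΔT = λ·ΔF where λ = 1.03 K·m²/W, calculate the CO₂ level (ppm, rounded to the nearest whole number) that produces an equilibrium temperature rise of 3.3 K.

C ≈ 777 ppm

Required forcing: ΔF = ΔT/λ = 3.3/1.03 = 3.2039 W/m².
Then ln(C/427) = ΔF/5.35 = 3.2039/5.35 = 0.59886.
So C = 427 × e^0.59886 = 427 × 1.82004 = 777.16 ppm.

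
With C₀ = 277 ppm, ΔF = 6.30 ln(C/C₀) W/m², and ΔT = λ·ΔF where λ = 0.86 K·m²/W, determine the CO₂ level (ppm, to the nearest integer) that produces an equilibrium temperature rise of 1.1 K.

C ≈ 339 ppm

Required forcing: ΔF = ΔT/λ = 1.1/0.86 = 1.2791 W/m².
Then ln(C/277) = ΔF/6.30 = 1.2791/6.30 = 0.20303.
So C = 277 × e^0.20303 = 277 × 1.22511 = 339.36 ppm.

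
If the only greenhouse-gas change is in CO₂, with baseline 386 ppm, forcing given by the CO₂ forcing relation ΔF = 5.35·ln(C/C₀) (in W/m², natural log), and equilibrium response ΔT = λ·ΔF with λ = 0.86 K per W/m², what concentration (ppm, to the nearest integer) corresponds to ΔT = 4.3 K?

C ≈ 983 ppm

Required forcing: ΔF = ΔT/λ = 4.3/0.86 = 5.0000 W/m².
Then ln(C/386) = ΔF/5.35 = 5.0000/5.35 = 0.93458.
So C = 386 × e^0.93458 = 386 × 2.54614 = 982.81 ppm.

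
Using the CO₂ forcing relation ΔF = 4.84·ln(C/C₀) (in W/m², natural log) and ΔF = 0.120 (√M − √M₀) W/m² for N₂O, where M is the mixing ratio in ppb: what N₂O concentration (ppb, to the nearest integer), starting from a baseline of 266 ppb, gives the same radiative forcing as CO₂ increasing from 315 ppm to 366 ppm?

M ≈ 500 ppb

CO₂ forcing: 4.84 × ln(366/315) = 4.84 × 0.150061 = 0.72630 W/m².
Set 0.120(√M − √266) = 0.72630: √M = 0.72630/0.120 + √266 = 6.0525 + 16.3095 = 22.3620.
M = (22.3620)² = 500.06 ppb.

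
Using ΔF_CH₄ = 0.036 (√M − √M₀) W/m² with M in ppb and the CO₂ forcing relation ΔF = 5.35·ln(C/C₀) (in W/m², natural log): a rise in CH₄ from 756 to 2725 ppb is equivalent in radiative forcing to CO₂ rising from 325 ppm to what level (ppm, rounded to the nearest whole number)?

C ≈ 384 ppm

CH₄ forcing: 0.036 × (√2725 − √756) = 0.036 × (52.2015 − 27.4955) = 0.036 × 24.7060 = 0.88942 W/m².
Set 5.35 ln(C/325) = 0.88942: ln(C/325) = 0.88942/5.35 = 0.16625, so C = 325 × e^0.16625 = 325 × 1.18087 = 383.78 ppm.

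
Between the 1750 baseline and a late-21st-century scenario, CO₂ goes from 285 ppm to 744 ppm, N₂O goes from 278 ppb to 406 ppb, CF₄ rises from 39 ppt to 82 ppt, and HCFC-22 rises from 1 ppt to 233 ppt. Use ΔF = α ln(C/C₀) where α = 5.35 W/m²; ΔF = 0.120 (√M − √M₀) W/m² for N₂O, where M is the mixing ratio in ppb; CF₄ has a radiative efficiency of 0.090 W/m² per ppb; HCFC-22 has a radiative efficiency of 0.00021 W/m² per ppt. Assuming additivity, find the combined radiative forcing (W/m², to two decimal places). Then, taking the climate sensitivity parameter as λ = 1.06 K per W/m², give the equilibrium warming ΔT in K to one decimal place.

CO₂: 5.35 × ln(744/285) = 5.35 × ln(2.61053) = 5.35 × 0.95955 = 5.1336 W/m².
N₂O: 0.120 × (√406 − √278) = 0.120 × (20.1494 − 16.6733) = 0.120 × 3.4761 = 0.4171 W/m².
CF₄: Δ = 82 − 39 = 43 ppt = 0.043 ppb; ΔF = 0.090 × 0.043 = 0.0039 W/m².
HCFC-22: ΔF = 0.00021 × (233 − 1) = 0.00021 × 232 = 0.0487 W/m².
Total ΔF = 5.1336 + 0.4171 + 0.0039 + 0.0487 = 5.6033 W/m².
ΔT = λ ΔF = 1.06 × 5.60 = 5.9360 K.

ΔF = 5.60 W/m²; ΔT = 5.9 K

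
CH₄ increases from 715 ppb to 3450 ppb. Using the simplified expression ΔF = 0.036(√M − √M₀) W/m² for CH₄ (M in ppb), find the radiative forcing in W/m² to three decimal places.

ΔF = 1.152 W/m²

CH₄: 0.036 × (√3450 − √715) = 0.036 × (58.7367 − 26.7395) = 0.036 × 31.9972 = 1.1519 W/m².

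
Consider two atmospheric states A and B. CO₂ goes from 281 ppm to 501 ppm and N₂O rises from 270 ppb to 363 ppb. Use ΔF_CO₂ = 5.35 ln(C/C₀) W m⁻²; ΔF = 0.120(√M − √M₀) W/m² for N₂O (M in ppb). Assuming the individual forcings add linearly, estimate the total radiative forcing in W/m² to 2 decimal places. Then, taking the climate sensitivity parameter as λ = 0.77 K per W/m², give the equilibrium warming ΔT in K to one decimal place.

ΔF = 3.41 W/m²; ΔT = 2.6 K

CO₂: 5.35 × ln(501/281) = 5.35 × ln(1.78292) = 5.35 × 0.57825 = 3.0936 W/m².
N₂O: 0.120 × (√363 − √270) = 0.120 × (19.0526 − 16.4317) = 0.120 × 2.6209 = 0.3145 W/m².
Total ΔF = 3.0936 + 0.3145 = 3.4081 W/m².
ΔT = λ ΔF = 0.77 × 3.41 = 2.6257 K.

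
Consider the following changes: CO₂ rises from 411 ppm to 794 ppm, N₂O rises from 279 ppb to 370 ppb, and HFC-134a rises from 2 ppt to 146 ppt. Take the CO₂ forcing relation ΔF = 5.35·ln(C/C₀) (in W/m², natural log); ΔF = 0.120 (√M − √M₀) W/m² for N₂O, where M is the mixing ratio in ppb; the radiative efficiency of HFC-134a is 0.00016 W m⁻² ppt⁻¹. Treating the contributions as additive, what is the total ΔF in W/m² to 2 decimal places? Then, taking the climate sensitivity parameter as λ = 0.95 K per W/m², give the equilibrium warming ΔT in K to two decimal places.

CO₂: 5.35 × ln(794/411) = 5.35 × ln(1.93187) = 5.35 × 0.65849 = 3.5229 W/m².
N₂O: 0.120 × (√370 − √279) = 0.120 × (19.2354 − 16.7033) = 0.120 × 2.5321 = 0.3039 W/m².
HFC-134a: ΔF = 0.00016 × (146 − 2) = 0.00016 × 144 = 0.0230 W/m².
Total ΔF = 3.5229 + 0.3039 + 0.0230 = 3.8498 W/m².
ΔT = λ ΔF = 0.95 × 3.85 = 3.6575 K.

ΔF = 3.85 W/m²; ΔT = 3.66 K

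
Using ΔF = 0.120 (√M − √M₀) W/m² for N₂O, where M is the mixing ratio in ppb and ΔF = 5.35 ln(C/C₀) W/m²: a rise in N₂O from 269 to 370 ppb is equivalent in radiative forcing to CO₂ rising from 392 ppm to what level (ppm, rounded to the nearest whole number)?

N₂O forcing: 0.120 × (√370 − √269) = 0.120 × (19.2354 − 16.4012) = 0.120 × 2.8342 = 0.34010 W/m².
Set 5.35 ln(C/392) = 0.34010: ln(C/392) = 0.34010/5.35 = 0.06357, so C = 392 × e^0.06357 = 392 × 1.06563 = 417.73 ppm.

C ≈ 418 ppm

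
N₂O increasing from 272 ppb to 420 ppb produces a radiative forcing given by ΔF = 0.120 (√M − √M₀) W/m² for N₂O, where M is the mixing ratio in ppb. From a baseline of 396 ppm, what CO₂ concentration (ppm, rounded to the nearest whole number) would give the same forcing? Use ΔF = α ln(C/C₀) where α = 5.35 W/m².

N₂O forcing: 0.120 × (√420 − √272) = 0.120 × (20.4939 − 16.4924) = 0.120 × 4.0015 = 0.48018 W/m².
Set 5.35 ln(C/396) = 0.48018: ln(C/396) = 0.48018/5.35 = 0.08975, so C = 396 × e^0.08975 = 396 × 1.09390 = 433.18 ppm.

C ≈ 433 ppm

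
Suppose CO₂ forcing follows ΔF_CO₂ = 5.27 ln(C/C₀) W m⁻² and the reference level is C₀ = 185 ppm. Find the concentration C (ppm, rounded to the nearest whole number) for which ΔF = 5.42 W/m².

Set 5.27 ln(C/185) = 5.42, so ln(C/185) = 5.42/5.27 = 1.02846.
Then C/185 = e^1.02846 = 2.79676, giving C = 185 × 2.79676 = 517.40 ppm.

C ≈ 517 ppm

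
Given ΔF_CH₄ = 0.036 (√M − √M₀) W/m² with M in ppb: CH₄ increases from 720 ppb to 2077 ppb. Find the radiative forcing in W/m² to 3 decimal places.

ΔF = 0.675 W/m²

CH₄: 0.036 × (√2077 − √720) = 0.036 × (45.5741 − 26.8328) = 0.036 × 18.7413 = 0.6747 W/m².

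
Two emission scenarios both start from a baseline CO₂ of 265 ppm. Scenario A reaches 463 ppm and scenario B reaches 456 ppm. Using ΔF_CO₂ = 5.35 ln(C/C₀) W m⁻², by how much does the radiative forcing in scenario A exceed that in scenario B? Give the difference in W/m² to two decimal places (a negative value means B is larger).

ΔF_A = 5.35 ln(463/265) = 5.35 × 0.55800 = 2.9853 W/m².
ΔF_B = 5.35 ln(456/265) = 5.35 × 0.54276 = 2.9038 W/m².
Difference: 2.9853 − 2.9038 = 0.0815 W/m².
(Equivalently, ΔF_A − ΔF_B = 5.35 ln(463/456) = 5.35 × 0.01523 = 0.0815 W/m².)

ΔF_A − ΔF_B = 0.08 W/m²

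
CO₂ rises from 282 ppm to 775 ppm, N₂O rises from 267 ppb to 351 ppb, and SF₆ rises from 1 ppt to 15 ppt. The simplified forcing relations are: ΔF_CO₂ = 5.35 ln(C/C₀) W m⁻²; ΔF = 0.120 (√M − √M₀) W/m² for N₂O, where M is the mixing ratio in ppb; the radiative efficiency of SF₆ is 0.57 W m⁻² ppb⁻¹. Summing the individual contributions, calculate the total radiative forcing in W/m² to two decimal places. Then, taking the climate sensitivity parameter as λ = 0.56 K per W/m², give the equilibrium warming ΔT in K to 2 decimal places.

CO₂: 5.35 × ln(775/282) = 5.35 × ln(2.74823) = 5.35 × 1.01096 = 5.4086 W/m².
N₂O: 0.120 × (√351 − √267) = 0.120 × (18.7350 − 16.3401) = 0.120 × 2.3949 = 0.2874 W/m².
SF₆: Δ = 15 − 1 = 14 ppt = 0.014 ppb; ΔF = 0.57 × 0.014 = 0.0080 W/m².
Total ΔF = 5.4086 + 0.2874 + 0.0080 = 5.7040 W/m².
ΔT = λ ΔF = 0.56 × 5.70 = 3.1920 K.

ΔF = 5.70 W/m²; ΔT = 3.19 K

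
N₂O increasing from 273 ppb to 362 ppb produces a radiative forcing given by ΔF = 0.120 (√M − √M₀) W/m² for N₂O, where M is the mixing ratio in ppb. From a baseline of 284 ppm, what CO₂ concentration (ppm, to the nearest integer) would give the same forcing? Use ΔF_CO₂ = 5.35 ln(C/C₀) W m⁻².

C ≈ 300 ppm

N₂O forcing: 0.120 × (√362 − √273) = 0.120 × (19.0263 − 16.5227) = 0.120 × 2.5036 = 0.30043 W/m².
Set 5.35 ln(C/284) = 0.30043: ln(C/284) = 0.30043/5.35 = 0.05616, so C = 284 × e^0.05616 = 284 × 1.05777 = 300.41 ppm.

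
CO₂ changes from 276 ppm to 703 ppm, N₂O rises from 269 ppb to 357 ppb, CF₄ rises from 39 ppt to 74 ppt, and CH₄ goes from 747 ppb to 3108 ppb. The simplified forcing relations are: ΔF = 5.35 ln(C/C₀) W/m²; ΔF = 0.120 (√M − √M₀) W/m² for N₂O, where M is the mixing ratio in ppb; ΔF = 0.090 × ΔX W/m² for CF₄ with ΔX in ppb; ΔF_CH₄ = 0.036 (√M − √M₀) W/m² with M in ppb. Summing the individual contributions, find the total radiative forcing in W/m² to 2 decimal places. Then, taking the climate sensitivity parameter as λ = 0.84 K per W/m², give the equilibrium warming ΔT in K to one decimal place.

CO₂: 5.35 × ln(703/276) = 5.35 × ln(2.54710) = 5.35 × 0.93496 = 5.0020 W/m².
N₂O: 0.120 × (√357 − √269) = 0.120 × (18.8944 − 16.4012) = 0.120 × 2.4932 = 0.2992 W/m².
CF₄: Δ = 74 − 39 = 35 ppt = 0.035 ppb; ΔF = 0.090 × 0.035 = 0.0032 W/m².
CH₄: 0.036 × (√3108 − √747) = 0.036 × (55.7494 − 27.3313) = 0.036 × 28.4181 = 1.0231 W/m².
Total ΔF = 5.0020 + 0.2992 + 0.0032 + 1.0231 = 6.3275 W/m².
ΔT = λ ΔF = 0.84 × 6.33 = 5.3172 K.

ΔF = 6.33 W/m²; ΔT = 5.3 K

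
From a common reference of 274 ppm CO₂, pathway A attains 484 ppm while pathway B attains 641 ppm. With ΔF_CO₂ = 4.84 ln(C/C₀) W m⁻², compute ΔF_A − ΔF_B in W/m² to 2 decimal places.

ΔF_A − ΔF_B = -1.36 W/m²

ΔF_A = 4.84 ln(484/274) = 4.84 × 0.56896 = 2.7538 W/m².
ΔF_B = 4.84 ln(641/274) = 4.84 × 0.84990 = 4.1135 W/m².
Difference: 2.7538 − 4.1135 = -1.3597 W/m².
(Equivalently, ΔF_A − ΔF_B = 4.84 ln(484/641) = 4.84 × -0.28094 = -1.3597 W/m².)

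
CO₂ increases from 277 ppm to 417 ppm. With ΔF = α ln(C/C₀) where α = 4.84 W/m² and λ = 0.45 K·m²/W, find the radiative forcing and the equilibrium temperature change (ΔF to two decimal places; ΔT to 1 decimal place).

CO₂: 4.84 × ln(417/277) = 4.84 × ln(1.50542) = 4.84 × 0.40907 = 1.9799 W/m².
ΔT = λ ΔF = 0.45 × 1.98 = 0.8910 K.

ΔF = 1.98 W/m²; ΔT = 0.9 K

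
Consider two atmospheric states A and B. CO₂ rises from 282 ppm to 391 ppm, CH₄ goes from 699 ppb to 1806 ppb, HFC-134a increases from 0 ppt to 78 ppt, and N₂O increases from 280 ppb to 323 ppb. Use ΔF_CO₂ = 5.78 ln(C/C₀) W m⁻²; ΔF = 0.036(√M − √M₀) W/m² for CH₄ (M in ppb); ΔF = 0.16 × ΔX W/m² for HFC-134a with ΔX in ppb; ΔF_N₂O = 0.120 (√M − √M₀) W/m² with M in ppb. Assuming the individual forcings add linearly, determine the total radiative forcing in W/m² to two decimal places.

CO₂: 5.78 × ln(391/282) = 5.78 × ln(1.38652) = 5.78 × 0.32680 = 1.8889 W/m².
CH₄: 0.036 × (√1806 − √699) = 0.036 × (42.4971 − 26.4386) = 0.036 × 16.0585 = 0.5781 W/m².
HFC-134a: Δ = 78 − 0 = 78 ppt = 0.078 ppb; ΔF = 0.16 × 0.078 = 0.0125 W/m².
N₂O: 0.120 × (√323 − √280) = 0.120 × (17.9722 − 16.7332) = 0.120 × 1.2390 = 0.1487 W/m².
Total ΔF = 1.8889 + 0.5781 + 0.0125 + 0.1487 = 2.6282 W/m².

ΔF = 2.63 W/m²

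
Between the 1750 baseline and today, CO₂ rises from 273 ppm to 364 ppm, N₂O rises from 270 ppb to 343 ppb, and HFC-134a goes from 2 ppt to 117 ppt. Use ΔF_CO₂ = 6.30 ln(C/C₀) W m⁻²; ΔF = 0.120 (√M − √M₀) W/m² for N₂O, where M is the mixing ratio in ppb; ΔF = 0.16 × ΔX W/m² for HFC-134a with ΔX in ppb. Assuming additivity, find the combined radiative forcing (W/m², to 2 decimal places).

ΔF = 2.08 W/m²

CO₂: 6.30 × ln(364/273) = 6.30 × ln(1.33333) = 6.30 × 0.28768 = 1.8124 W/m².
N₂O: 0.120 × (√343 − √270) = 0.120 × (18.5203 − 16.4317) = 0.120 × 2.0886 = 0.2506 W/m².
HFC-134a: Δ = 117 − 2 = 115 ppt = 0.115 ppb; ΔF = 0.16 × 0.115 = 0.0184 W/m².
Total ΔF = 1.8124 + 0.2506 + 0.0184 = 2.0814 W/m².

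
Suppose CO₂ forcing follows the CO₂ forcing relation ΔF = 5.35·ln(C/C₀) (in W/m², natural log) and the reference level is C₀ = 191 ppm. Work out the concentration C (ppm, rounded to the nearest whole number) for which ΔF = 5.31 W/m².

Set 5.35 ln(C/191) = 5.31, so ln(C/191) = 5.31/5.35 = 0.99252.
Then C/191 = e^0.99252 = 2.69802, giving C = 191 × 2.69802 = 515.32 ppm.

C ≈ 515 ppm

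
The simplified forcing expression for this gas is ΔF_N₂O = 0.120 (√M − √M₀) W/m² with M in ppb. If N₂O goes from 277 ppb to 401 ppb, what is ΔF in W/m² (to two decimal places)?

N₂O: 0.120 × (√401 − √277) = 0.120 × (20.0250 − 16.6433) = 0.120 × 3.3817 = 0.4058 W/m².

ΔF = 0.41 W/m²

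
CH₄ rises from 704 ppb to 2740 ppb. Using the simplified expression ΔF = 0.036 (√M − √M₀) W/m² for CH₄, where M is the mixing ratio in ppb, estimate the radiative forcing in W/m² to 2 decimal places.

CH₄: 0.036 × (√2740 − √704) = 0.036 × (52.3450 − 26.5330) = 0.036 × 25.8120 = 0.9292 W/m².

ΔF = 0.93 W/m²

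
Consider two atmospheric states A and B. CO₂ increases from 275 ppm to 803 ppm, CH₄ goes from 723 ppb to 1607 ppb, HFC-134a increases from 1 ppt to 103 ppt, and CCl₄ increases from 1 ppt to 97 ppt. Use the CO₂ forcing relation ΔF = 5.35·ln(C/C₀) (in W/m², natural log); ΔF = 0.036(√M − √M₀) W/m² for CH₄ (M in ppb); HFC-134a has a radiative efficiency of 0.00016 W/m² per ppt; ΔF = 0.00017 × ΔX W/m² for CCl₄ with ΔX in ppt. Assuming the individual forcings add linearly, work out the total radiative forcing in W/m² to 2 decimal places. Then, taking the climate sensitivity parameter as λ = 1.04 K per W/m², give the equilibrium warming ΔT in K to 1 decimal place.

CO₂: 5.35 × ln(803/275) = 5.35 × ln(2.92000) = 5.35 × 1.07158 = 5.7330 W/m².
CH₄: 0.036 × (√1607 − √723) = 0.036 × (40.0874 − 26.8887) = 0.036 × 13.1987 = 0.4752 W/m².
HFC-134a: ΔF = 0.00016 × (103 − 1) = 0.00016 × 102 = 0.0163 W/m².
CCl₄: ΔF = 0.00017 × (97 − 1) = 0.00017 × 96 = 0.0163 W/m².
Total ΔF = 5.7330 + 0.4752 + 0.0163 + 0.0163 = 6.2408 W/m².
ΔT = λ ΔF = 1.04 × 6.24 = 6.4896 K.

ΔF = 6.24 W/m²; ΔT = 6.5 K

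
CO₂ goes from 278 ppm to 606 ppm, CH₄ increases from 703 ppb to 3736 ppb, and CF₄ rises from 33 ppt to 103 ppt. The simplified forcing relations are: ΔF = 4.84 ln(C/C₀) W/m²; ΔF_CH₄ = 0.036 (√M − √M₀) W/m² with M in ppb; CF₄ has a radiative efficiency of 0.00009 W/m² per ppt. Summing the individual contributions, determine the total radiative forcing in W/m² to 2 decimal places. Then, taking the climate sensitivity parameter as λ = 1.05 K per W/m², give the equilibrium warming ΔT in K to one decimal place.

ΔF = 5.02 W/m²; ΔT = 5.3 K

CO₂: 4.84 × ln(606/278) = 4.84 × ln(2.17986) = 4.84 × 0.77926 = 3.7716 W/m².
CH₄: 0.036 × (√3736 − √703) = 0.036 × (61.1228 − 26.5141) = 0.036 × 34.6087 = 1.2459 W/m².
CF₄: ΔF = 0.00009 × (103 − 33) = 0.00009 × 70 = 0.0063 W/m².
Total ΔF = 3.7716 + 1.2459 + 0.0063 = 5.0238 W/m².
ΔT = λ ΔF = 1.05 × 5.02 = 5.2710 K.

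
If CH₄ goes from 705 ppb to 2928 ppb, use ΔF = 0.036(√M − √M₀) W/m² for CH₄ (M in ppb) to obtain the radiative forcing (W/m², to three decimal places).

CH₄: 0.036 × (√2928 − √705) = 0.036 × (54.1110 − 26.5518) = 0.036 × 27.5592 = 0.9921 W/m².

ΔF = 0.992 W/m²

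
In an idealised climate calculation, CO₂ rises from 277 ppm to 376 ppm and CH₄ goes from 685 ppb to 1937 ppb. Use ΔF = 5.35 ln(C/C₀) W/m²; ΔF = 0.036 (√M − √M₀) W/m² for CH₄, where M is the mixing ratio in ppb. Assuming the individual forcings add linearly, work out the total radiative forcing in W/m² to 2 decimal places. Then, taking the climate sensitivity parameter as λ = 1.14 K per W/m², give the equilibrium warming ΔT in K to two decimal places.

ΔF = 2.28 W/m²; ΔT = 2.60 K

CO₂: 5.35 × ln(376/277) = 5.35 × ln(1.35740) = 5.35 × 0.30557 = 1.6348 W/m².
CH₄: 0.036 × (√1937 − √685) = 0.036 × (44.0114 − 26.1725) = 0.036 × 17.8389 = 0.6422 W/m².
Total ΔF = 1.6348 + 0.6422 = 2.2770 W/m².
ΔT = λ ΔF = 1.14 × 2.28 = 2.5992 K.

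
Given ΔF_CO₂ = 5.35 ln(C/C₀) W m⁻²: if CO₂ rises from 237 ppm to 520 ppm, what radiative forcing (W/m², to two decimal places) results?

ΔF = 4.20 W/m²

CO₂: 5.35 × ln(520/237) = 5.35 × ln(2.19409) = 5.35 × 0.78577 = 4.2039 W/m².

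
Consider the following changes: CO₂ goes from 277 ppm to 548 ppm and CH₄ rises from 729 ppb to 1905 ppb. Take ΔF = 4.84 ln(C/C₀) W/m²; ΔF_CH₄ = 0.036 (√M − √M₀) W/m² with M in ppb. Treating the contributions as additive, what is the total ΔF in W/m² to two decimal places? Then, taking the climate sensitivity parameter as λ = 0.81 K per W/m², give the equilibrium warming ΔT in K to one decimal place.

CO₂: 4.84 × ln(548/277) = 4.84 × ln(1.97834) = 4.84 × 0.68226 = 3.3021 W/m².
CH₄: 0.036 × (√1905 − √729) = 0.036 × (43.6463 − 27.0000) = 0.036 × 16.6463 = 0.5993 W/m².
Total ΔF = 3.3021 + 0.5993 = 3.9014 W/m².
ΔT = λ ΔF = 0.81 × 3.90 = 3.1590 K.

ΔF = 3.90 W/m²; ΔT = 3.2 K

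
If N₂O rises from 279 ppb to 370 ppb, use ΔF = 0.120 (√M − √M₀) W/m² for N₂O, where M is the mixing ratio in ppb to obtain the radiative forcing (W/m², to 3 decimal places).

ΔF = 0.304 W/m²

N₂O: 0.120 × (√370 − √279) = 0.120 × (19.2354 − 16.7033) = 0.120 × 2.5321 = 0.3039 W/m².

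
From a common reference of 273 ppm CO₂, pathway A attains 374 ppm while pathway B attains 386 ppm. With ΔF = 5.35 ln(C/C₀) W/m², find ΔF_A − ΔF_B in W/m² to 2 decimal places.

ΔF_A − ΔF_B = -0.17 W/m²

ΔF_A = 5.35 ln(374/273) = 5.35 × 0.31478 = 1.6841 W/m².
ΔF_B = 5.35 ln(386/273) = 5.35 × 0.34637 = 1.8531 W/m².
Difference: 1.6841 − 1.8531 = -0.1690 W/m².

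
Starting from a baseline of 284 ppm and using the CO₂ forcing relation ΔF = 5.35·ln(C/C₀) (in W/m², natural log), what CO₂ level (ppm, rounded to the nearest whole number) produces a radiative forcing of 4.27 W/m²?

C ≈ 631 ppm

Set 5.35 ln(C/284) = 4.27, so ln(C/284) = 4.27/5.35 = 0.79813.
Then C/284 = e^0.79813 = 2.22138, giving C = 284 × 2.22138 = 630.87 ppm.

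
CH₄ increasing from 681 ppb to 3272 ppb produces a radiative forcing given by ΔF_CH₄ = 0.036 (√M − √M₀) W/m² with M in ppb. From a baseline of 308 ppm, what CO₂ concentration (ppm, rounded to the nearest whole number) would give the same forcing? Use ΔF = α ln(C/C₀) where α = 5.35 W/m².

C ≈ 380 ppm

CH₄ forcing: 0.036 × (√3272 − √681) = 0.036 × (57.2014 − 26.0960) = 0.036 × 31.1054 = 1.11979 W/m².
Set 5.35 ln(C/308) = 1.11979: ln(C/308) = 1.11979/5.35 = 0.20931, so C = 308 × e^0.20931 = 308 × 1.23283 = 379.71 ppm.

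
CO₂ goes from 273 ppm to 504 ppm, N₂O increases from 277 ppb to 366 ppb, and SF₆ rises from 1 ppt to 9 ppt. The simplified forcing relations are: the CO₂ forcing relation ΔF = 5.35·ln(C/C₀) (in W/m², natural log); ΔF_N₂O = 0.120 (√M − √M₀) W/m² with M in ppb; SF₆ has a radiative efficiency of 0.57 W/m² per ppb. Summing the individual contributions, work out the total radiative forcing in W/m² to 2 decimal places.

CO₂: 5.35 × ln(504/273) = 5.35 × ln(1.84615) = 5.35 × 0.61310 = 3.2801 W/m².
N₂O: 0.120 × (√366 − √277) = 0.120 × (19.1311 − 16.6433) = 0.120 × 2.4878 = 0.2985 W/m².
SF₆: Δ = 9 − 1 = 8 ppt = 0.008 ppb; ΔF = 0.57 × 0.008 = 0.0046 W/m².
Total ΔF = 3.2801 + 0.2985 + 0.0046 = 3.5832 W/m².

ΔF = 3.58 W/m²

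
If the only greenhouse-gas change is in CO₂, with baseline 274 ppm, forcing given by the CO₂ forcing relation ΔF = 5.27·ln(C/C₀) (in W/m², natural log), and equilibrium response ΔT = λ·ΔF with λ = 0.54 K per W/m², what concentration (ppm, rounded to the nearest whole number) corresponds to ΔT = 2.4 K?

C ≈ 637 ppm

Required forcing: ΔF = ΔT/λ = 2.4/0.54 = 4.4444 W/m².
Then ln(C/274) = ΔF/5.27 = 4.4444/5.27 = 0.84334.
So C = 274 × e^0.84334 = 274 × 2.32412 = 636.81 ppm.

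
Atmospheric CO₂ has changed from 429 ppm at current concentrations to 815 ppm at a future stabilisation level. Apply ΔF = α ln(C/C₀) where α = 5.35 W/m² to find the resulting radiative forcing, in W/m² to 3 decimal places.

CO₂: 5.35 × ln(815/429) = 5.35 × ln(1.89977) = 5.35 × 0.64173 = 3.4333 W/m².

ΔF = 3.433 W/m²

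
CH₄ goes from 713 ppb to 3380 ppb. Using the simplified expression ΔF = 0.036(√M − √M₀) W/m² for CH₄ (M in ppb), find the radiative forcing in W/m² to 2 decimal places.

CH₄: 0.036 × (√3380 − √713) = 0.036 × (58.1378 − 26.7021) = 0.036 × 31.4357 = 1.1317 W/m².

ΔF = 1.13 W/m²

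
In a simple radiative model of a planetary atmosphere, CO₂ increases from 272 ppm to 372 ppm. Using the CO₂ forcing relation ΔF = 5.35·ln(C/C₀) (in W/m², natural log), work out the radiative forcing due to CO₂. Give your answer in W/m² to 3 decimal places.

CO₂: 5.35 × ln(372/272) = 5.35 × ln(1.36765) = 5.35 × 0.31309 = 1.6750 W/m².

ΔF = 1.675 W/m²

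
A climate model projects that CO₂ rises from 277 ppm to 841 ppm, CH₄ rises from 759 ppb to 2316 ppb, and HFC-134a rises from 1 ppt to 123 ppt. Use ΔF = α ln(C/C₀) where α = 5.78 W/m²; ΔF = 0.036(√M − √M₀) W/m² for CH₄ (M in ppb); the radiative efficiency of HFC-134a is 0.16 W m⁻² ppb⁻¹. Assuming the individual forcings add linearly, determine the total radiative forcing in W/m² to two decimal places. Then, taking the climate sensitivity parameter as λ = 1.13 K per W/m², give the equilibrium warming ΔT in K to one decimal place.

CO₂: 5.78 × ln(841/277) = 5.78 × ln(3.03610) = 5.78 × 1.11057 = 6.4191 W/m².
CH₄: 0.036 × (√2316 − √759) = 0.036 × (48.1248 − 27.5500) = 0.036 × 20.5748 = 0.7407 W/m².
HFC-134a: Δ = 123 − 1 = 122 ppt = 0.122 ppb; ΔF = 0.16 × 0.122 = 0.0195 W/m².
Total ΔF = 6.4191 + 0.7407 + 0.0195 = 7.1793 W/m².
ΔT = λ ΔF = 1.13 × 7.18 = 8.1134 K.

ΔF = 7.18 W/m²; ΔT = 8.1 K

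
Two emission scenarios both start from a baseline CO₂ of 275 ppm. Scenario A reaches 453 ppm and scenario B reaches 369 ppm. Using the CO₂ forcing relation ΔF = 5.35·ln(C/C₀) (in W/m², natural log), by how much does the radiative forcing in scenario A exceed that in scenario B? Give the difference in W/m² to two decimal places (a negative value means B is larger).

ΔF_A − ΔF_B = 1.10 W/m²

ΔF_A = 5.35 ln(453/275) = 5.35 × 0.49912 = 2.6703 W/m².
ΔF_B = 5.35 ln(369/275) = 5.35 × 0.29403 = 1.5731 W/m².
Difference: 2.6703 − 1.5731 = 1.0972 W/m².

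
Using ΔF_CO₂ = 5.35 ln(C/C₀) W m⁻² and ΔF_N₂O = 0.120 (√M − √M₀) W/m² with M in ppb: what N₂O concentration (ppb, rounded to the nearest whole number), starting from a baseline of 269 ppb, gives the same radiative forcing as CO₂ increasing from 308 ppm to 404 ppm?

CO₂ forcing: 5.35 × ln(404/308) = 5.35 × 0.271315 = 1.45154 W/m².
Set 0.120(√M − √269) = 1.45154: √M = 1.45154/0.120 + √269 = 12.0962 + 16.4012 = 28.4974.
M = (28.4974)² = 812.10 ppb.

M ≈ 812 ppb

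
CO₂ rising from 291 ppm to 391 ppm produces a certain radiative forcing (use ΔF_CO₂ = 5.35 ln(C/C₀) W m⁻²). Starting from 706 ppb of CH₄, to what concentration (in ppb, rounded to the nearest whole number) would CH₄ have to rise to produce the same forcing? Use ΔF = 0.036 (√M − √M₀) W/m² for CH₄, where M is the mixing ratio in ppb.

M ≈ 4966 ppb

CO₂ forcing: 5.35 × ln(391/291) = 5.35 × 0.295384 = 1.58030 W/m².
Set 0.036(√M − √706) = 1.58030: √M = 1.58030/0.036 + √706 = 43.8972 + 26.5707 = 70.4679.
M = (70.4679)² = 4965.72 ppb.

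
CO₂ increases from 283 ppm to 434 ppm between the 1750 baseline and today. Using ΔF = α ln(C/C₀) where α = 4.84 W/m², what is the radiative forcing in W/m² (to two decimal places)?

ΔF = 2.07 W/m²

CO₂ absorption bands are partially saturated, so forcing scales with the logarithm of the concentration ratio.
CO₂: 4.84 × ln(434/283) = 4.84 × ln(1.53357) = 4.84 × 0.42760 = 2.0696 W/m².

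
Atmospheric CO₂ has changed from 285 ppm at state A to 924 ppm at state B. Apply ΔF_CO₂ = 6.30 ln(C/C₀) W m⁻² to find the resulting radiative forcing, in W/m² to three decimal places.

ΔF = 7.410 W/m²

CO₂ absorption bands are partially saturated, so forcing scales with the logarithm of the concentration ratio.
CO₂: 6.30 × ln(924/285) = 6.30 × ln(3.24211) = 6.30 × 1.17622 = 7.4102 W/m².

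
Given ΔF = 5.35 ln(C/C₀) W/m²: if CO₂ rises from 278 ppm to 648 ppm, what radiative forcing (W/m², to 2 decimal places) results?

CO₂ absorption bands are partially saturated, so forcing scales with the logarithm of the concentration ratio.
CO₂: 5.35 × ln(648/278) = 5.35 × ln(2.33094) = 5.35 × 0.84627 = 4.5275 W/m².

ΔF = 4.53 W/m²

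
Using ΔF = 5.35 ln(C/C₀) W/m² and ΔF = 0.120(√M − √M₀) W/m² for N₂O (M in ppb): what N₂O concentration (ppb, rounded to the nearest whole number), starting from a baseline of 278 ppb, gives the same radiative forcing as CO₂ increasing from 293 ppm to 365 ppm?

CO₂ forcing: 5.35 × ln(365/293) = 5.35 × 0.219725 = 1.17553 W/m².
Set 0.120(√M − √278) = 1.17553: √M = 1.17553/0.120 + √278 = 9.7961 + 16.6733 = 26.4694.
M = (26.4694)² = 700.63 ppb.

M ≈ 701 ppb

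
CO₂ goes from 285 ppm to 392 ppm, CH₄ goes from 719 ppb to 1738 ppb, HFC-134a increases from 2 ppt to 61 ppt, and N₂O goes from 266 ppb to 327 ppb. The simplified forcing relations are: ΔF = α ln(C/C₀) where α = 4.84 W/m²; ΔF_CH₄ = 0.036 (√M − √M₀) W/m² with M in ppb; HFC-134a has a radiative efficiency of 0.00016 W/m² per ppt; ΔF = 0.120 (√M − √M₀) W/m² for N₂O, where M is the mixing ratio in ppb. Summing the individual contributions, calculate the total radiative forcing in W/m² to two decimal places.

ΔF = 2.30 W/m²

CO₂: 4.84 × ln(392/285) = 4.84 × ln(1.37544) = 4.84 × 0.31877 = 1.5428 W/m².
CH₄: 0.036 × (√1738 − √719) = 0.036 × (41.6893 − 26.8142) = 0.036 × 14.8751 = 0.5355 W/m².
HFC-134a: ΔF = 0.00016 × (61 − 2) = 0.00016 × 59 = 0.0094 W/m².
N₂O: 0.120 × (√327 − √266) = 0.120 × (18.0831 − 16.3095) = 0.120 × 1.7736 = 0.2128 W/m².
Total ΔF = 1.5428 + 0.5355 + 0.0094 + 0.2128 = 2.3005 W/m².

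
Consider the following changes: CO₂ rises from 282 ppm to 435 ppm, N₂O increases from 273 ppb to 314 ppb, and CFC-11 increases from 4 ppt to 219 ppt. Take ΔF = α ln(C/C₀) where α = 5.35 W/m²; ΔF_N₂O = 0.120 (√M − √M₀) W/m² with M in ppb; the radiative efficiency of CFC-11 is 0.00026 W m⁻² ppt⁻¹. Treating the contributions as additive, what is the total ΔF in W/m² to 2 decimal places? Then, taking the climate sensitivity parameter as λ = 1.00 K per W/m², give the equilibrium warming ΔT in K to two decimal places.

CO₂: 5.35 × ln(435/282) = 5.35 × ln(1.54255) = 5.35 × 0.43344 = 2.3189 W/m².
N₂O: 0.120 × (√314 − √273) = 0.120 × (17.7200 − 16.5227) = 0.120 × 1.1973 = 0.1437 W/m².
CFC-11: ΔF = 0.00026 × (219 − 4) = 0.00026 × 215 = 0.0559 W/m².
Total ΔF = 2.3189 + 0.1437 + 0.0559 = 2.5185 W/m².
ΔT = λ ΔF = 1.00 × 2.52 = 2.5200 K.

ΔF = 2.52 W/m²; ΔT = 2.52 K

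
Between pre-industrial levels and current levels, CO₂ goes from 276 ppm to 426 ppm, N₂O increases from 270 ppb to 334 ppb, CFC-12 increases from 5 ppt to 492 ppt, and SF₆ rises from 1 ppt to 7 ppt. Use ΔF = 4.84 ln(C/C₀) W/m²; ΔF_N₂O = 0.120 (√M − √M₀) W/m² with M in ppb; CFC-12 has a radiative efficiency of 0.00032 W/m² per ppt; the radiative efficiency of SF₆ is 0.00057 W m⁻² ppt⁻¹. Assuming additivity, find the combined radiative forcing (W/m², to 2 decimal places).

CO₂: 4.84 × ln(426/276) = 4.84 × ln(1.54348) = 4.84 × 0.43404 = 2.1008 W/m².
N₂O: 0.120 × (√334 − √270) = 0.120 × (18.2757 − 16.4317) = 0.120 × 1.8440 = 0.2213 W/m².
CFC-12: ΔF = 0.00032 × (492 − 5) = 0.00032 × 487 = 0.1558 W/m².
SF₆: ΔF = 0.00057 × (7 − 1) = 0.00057 × 6 = 0.0034 W/m².
Total ΔF = 2.1008 + 0.2213 + 0.1558 + 0.0034 = 2.4813 W/m².

ΔF = 2.48 W/m²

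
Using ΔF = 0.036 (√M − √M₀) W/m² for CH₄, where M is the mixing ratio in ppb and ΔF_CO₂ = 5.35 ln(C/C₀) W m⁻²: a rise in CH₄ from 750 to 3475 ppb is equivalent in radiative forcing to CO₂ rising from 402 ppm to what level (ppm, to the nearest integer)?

C ≈ 497 ppm

CH₄ forcing: 0.036 × (√3475 − √750) = 0.036 × (58.9491 − 27.3861) = 0.036 × 31.5630 = 1.13627 W/m².
Set 5.35 ln(C/402) = 1.13627: ln(C/402) = 1.13627/5.35 = 0.21239, so C = 402 × e^0.21239 = 402 × 1.23663 = 497.13 ppm.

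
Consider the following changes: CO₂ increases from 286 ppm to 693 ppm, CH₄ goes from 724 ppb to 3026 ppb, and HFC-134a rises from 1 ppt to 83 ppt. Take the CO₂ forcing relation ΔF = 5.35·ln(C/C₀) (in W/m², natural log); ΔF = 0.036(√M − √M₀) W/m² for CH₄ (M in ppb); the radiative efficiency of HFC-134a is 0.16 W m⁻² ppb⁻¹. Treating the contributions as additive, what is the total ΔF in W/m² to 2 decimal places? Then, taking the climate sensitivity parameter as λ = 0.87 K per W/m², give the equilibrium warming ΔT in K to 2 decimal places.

ΔF = 5.76 W/m²; ΔT = 5.01 K

CO₂: 5.35 × ln(693/286) = 5.35 × ln(2.42308) = 5.35 × 0.88504 = 4.7350 W/m².
CH₄: 0.036 × (√3026 − √724) = 0.036 × (55.0091 − 26.9072) = 0.036 × 28.1019 = 1.0117 W/m².
HFC-134a: Δ = 83 − 1 = 82 ppt = 0.082 ppb; ΔF = 0.16 × 0.082 = 0.0131 W/m².
Total ΔF = 4.7350 + 1.0117 + 0.0131 = 5.7598 W/m².
ΔT = λ ΔF = 0.87 × 5.76 = 5.0112 K.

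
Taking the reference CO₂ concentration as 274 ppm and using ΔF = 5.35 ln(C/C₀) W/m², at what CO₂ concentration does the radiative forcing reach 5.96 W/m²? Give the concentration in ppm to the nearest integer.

C ≈ 835 ppm

Set 5.35 ln(C/274) = 5.96, so ln(C/274) = 5.96/5.35 = 1.11402.
Then C/274 = e^1.11402 = 3.04658, giving C = 274 × 3.04658 = 834.76 ppm.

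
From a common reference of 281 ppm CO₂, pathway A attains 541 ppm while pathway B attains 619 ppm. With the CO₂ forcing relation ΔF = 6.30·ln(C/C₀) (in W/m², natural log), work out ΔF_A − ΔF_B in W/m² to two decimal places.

ΔF_A − ΔF_B = -0.85 W/m²

ΔF_A = 6.30 ln(541/281) = 6.30 × 0.65506 = 4.1269 W/m².
ΔF_B = 6.30 ln(619/281) = 6.30 × 0.78975 = 4.9754 W/m².
Difference: 4.1269 − 4.9754 = -0.8485 W/m².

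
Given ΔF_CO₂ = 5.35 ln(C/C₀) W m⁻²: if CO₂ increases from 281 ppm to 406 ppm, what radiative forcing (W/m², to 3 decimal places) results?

ΔF = 1.969 W/m²

CO₂: 5.35 × ln(406/281) = 5.35 × ln(1.44484) = 5.35 × 0.36800 = 1.9688 W/m².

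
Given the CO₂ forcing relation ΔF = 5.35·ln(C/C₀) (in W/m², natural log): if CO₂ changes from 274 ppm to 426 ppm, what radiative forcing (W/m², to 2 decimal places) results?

CO₂: 5.35 × ln(426/274) = 5.35 × ln(1.55474) = 5.35 × 0.44131 = 2.3610 W/m².

ΔF = 2.36 W/m²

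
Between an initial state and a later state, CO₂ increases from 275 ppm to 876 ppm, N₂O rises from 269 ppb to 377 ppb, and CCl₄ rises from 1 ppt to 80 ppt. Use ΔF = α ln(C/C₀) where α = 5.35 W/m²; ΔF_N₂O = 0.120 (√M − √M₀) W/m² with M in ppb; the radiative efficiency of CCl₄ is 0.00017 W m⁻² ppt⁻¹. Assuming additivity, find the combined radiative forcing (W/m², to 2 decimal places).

CO₂: 5.35 × ln(876/275) = 5.35 × ln(3.18545) = 5.35 × 1.15859 = 6.1985 W/m².
N₂O: 0.120 × (√377 − √269) = 0.120 × (19.4165 − 16.4012) = 0.120 × 3.0153 = 0.3618 W/m².
CCl₄: ΔF = 0.00017 × (80 − 1) = 0.00017 × 79 = 0.0134 W/m².
Total ΔF = 6.1985 + 0.3618 + 0.0134 = 6.5737 W/m².

ΔF = 6.57 W/m²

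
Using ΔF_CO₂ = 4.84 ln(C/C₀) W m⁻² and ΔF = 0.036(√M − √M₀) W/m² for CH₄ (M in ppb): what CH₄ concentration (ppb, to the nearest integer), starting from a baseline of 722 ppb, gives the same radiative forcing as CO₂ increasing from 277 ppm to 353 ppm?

CO₂ forcing: 4.84 × ln(353/277) = 4.84 × 0.242451 = 1.17346 W/m².
Set 0.036(√M − √722) = 1.17346: √M = 1.17346/0.036 + √722 = 32.5961 + 26.8701 = 59.4662.
M = (59.4662)² = 3536.23 ppb.

M ≈ 3536 ppb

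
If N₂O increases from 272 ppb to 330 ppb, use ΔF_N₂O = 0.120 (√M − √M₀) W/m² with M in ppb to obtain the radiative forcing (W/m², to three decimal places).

ΔF = 0.201 W/m²

N₂O: 0.120 × (√330 − √272) = 0.120 × (18.1659 − 16.4924) = 0.120 × 1.6735 = 0.2008 W/m².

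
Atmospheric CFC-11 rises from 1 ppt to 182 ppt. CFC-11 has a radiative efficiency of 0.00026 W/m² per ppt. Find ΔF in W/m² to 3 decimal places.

ΔF = 0.047 W/m²

CFC-11: ΔF = 0.00026 × (182 − 1) = 0.00026 × 181 = 0.0471 W/m².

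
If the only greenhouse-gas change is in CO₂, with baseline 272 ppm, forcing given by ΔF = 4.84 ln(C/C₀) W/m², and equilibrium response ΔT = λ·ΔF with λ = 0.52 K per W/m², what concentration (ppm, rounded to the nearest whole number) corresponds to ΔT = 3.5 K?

Required forcing: ΔF = ΔT/λ = 3.5/0.52 = 6.7308 W/m².
Then ln(C/272) = ΔF/4.84 = 6.7308/4.84 = 1.39066.
So C = 272 × e^1.39066 = 272 × 4.01750 = 1092.76 ppm.

C ≈ 1093 ppm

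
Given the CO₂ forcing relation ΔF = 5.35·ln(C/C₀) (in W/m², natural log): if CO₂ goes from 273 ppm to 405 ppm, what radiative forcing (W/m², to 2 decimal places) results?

ΔF = 2.11 W/m²

CO₂: 5.35 × ln(405/273) = 5.35 × ln(1.48352) = 5.35 × 0.39442 = 2.1101 W/m².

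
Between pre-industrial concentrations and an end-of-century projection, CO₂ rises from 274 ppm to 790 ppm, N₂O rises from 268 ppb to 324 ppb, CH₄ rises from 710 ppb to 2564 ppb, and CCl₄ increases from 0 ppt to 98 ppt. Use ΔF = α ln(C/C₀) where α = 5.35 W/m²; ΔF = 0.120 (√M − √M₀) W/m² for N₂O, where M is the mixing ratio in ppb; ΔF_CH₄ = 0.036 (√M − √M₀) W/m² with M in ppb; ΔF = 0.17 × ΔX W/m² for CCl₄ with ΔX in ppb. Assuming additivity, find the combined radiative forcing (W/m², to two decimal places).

CO₂: 5.35 × ln(790/274) = 5.35 × ln(2.88321) = 5.35 × 1.05890 = 5.6651 W/m².
N₂O: 0.120 × (√324 − √268) = 0.120 × (18.0000 − 16.3707) = 0.120 × 1.6293 = 0.1955 W/m².
CH₄: 0.036 × (√2564 − √710) = 0.036 × (50.6360 − 26.6458) = 0.036 × 23.9902 = 0.8636 W/m².
CCl₄: Δ = 98 − 0 = 98 ppt = 0.098 ppb; ΔF = 0.17 × 0.098 = 0.0167 W/m².
Total ΔF = 5.6651 + 0.1955 + 0.8636 + 0.0167 = 6.7409 W/m².

ΔF = 6.74 W/m²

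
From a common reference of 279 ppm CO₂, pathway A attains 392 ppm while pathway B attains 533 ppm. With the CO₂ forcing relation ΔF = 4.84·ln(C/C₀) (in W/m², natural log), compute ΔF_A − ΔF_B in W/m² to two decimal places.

ΔF_A = 4.84 ln(392/279) = 4.84 × 0.34005 = 1.6458 W/m².
ΔF_B = 4.84 ln(533/279) = 4.84 × 0.64731 = 3.1330 W/m².
Difference: 1.6458 − 3.1330 = -1.4872 W/m².

ΔF_A − ΔF_B = -1.49 W/m²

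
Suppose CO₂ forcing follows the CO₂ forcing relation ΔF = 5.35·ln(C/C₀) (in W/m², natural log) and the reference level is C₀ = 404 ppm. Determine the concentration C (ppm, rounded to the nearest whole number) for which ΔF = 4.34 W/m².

Set 5.35 ln(C/404) = 4.34, so ln(C/404) = 4.34/5.35 = 0.81121.
Then C/404 = e^0.81121 = 2.25063, giving C = 404 × 2.25063 = 909.25 ppm.

C ≈ 909 ppm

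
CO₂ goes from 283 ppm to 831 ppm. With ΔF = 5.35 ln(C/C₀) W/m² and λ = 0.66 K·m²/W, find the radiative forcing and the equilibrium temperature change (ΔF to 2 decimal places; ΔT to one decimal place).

CO₂: 5.35 × ln(831/283) = 5.35 × ln(2.93640) = 5.35 × 1.07718 = 5.7629 W/m².
ΔT = λ ΔF = 0.66 × 5.76 = 3.8016 K.

ΔF = 5.76 W/m²; ΔT = 3.8 K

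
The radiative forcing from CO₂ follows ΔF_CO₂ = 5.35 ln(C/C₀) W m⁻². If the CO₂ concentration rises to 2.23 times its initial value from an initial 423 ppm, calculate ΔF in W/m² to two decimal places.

Because the forcing depends only on the ratio C/C₀, the initial concentration does not enter.
ΔF = 5.35 × ln(2.23) = 5.35 × 0.80200 = 4.2907 W/m².

ΔF = 4.29 W/m²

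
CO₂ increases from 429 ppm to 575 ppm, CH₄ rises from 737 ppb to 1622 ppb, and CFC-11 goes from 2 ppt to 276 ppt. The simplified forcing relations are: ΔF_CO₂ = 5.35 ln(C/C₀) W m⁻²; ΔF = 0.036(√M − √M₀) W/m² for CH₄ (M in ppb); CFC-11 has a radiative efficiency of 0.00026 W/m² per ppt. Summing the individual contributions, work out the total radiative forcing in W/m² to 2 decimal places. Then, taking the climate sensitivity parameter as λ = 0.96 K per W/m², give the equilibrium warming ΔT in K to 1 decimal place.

CO₂: 5.35 × ln(575/429) = 5.35 × ln(1.34033) = 5.35 × 0.29292 = 1.5671 W/m².
CH₄: 0.036 × (√1622 − √737) = 0.036 × (40.2741 − 27.1477) = 0.036 × 13.1264 = 0.4726 W/m².
CFC-11: ΔF = 0.00026 × (276 − 2) = 0.00026 × 274 = 0.0712 W/m².
Total ΔF = 1.5671 + 0.4726 + 0.0712 = 2.1109 W/m².
ΔT = λ ΔF = 0.96 × 2.11 = 2.0256 K.

ΔF = 2.11 W/m²; ΔT = 2.0 K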